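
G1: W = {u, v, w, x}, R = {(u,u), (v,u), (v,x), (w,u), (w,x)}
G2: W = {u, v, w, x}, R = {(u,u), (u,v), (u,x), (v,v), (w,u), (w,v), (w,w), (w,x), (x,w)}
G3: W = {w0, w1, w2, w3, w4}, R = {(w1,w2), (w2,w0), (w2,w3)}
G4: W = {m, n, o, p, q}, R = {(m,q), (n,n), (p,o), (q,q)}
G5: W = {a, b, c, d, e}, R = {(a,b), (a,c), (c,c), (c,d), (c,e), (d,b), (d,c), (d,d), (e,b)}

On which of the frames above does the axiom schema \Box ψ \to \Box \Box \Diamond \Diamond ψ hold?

G1, G4

The schema corresponds to a generalized confluence (Geach) condition: \forall x \forall z (x R^2 z \to \exists w (xRw \wedge z R^2 w)).
G1: ✓.
G2: fails — xR²v but no t with xRt and vR²t.
G3: fails — w1R²w0 but no w with w1Rw and w0R²w.
G4: ✓.
G5: fails — aR²e but no w with aRw and eR²w.
Valid on: G1, G4.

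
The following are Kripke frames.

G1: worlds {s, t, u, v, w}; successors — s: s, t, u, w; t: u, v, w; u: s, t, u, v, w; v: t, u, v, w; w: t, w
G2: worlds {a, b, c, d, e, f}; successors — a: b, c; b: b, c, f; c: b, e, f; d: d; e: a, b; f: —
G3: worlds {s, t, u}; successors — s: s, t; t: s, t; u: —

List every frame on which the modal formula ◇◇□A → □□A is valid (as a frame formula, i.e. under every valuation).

G3

This is the axiom for a generalized confluence (Geach) condition; its first-order frame correspondent is ∀x ∀y ∀z ((xR²y ∧ xR²z) → ∃w (yRw ∧ z = w)).
G1: fails — sR²s, sR²v but no w* with sRw* and v=w*.
G2: fails — aR²b, aR²e but no w with bRw and e=w.
G3: satisfies the condition.
Valid on: G3.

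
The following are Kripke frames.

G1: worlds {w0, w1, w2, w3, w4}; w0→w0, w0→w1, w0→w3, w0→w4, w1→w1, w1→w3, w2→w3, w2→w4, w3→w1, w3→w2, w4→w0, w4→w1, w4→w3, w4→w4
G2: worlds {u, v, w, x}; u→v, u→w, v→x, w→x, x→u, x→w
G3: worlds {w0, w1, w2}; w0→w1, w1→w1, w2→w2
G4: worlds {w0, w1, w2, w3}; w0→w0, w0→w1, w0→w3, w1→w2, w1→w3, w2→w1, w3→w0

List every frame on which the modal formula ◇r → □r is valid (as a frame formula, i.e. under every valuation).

G3

Frame correspondent (Sahlqvist): ∀x ∀y ∀z (Rxy ∧ Rxz → y = z) — i.e. partial functionality.
G1: fails — w0 sees both w0 and w1.
G2: fails — u sees both v and w.
G3: condition met.
G4: fails — w0 sees both w0 and w1.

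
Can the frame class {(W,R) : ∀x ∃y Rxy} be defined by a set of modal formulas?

Yes: it is seriality, defined by the D schema □p → ◇p.

Definable; □p → ◇p defines it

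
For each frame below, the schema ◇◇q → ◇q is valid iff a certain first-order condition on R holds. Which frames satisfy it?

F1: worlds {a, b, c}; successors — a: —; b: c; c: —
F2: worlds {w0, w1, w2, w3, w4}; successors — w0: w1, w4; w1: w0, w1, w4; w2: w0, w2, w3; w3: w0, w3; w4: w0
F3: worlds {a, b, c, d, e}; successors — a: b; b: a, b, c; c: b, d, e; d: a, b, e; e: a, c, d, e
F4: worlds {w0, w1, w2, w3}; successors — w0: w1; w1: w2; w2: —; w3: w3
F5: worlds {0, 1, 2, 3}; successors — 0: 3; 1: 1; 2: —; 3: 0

F1

The schema corresponds to transitivity: ∀x ∀y ∀z (Rxy ∧ Ryz → Rxz).
F1: satisfies the condition.
F2: fails — Rw0w4 and Rw4w0 but not Rw0w0.
F3: fails — Rbc and Rcd but not Rbd.
F4: fails — Rw0w1 and Rw1w2 but not Rw0w2.
F5: fails — R30 and R03 but not R33.
Valid on: F1.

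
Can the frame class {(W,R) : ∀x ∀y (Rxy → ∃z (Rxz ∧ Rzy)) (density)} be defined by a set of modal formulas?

The condition is density. A defining modal formula is □□p → □p.
Suppose □□p→□p is valid. Take Rxy and set V(p)={w : xR²w}. Then □□p at x, so □p at x, so p at y, i.e. ∃z(Rxz∧Rzy).

Yes — defined by □□p → □p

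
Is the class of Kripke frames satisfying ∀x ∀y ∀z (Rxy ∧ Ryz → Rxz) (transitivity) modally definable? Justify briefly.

Definable; □r → □□r defines it

This is a Sahlqvist condition; the 4 axiom □r → □□r defines it.
Suppose □r→□□r is valid. Take Rxy, Ryz and set V(r)={w : Rxw}. Then □r at x, so □□r at x, so □r at y, so r at z, i.e. Rxz.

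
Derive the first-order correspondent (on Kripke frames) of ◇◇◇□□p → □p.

∀x ∀y ∀z ((xR³y ∧ xRz) → ∃w (yR²w ∧ z = w))

This is a Sahlqvist (Geach-type) schema ◇^3□^2p → □^1◇^0p.
Minimal-valuation argument: fix x; take any y with xR^3y and any z with xR^1z. Set V(p) to the set of worlds R-reachable from y in exactly 2 steps. Then □^2p holds at y, so the antecedent holds at x; validity forces ◇^0p at z, giving a w with zR^0w and yR^2w.
First-order correspondent: ∀x ∀y ∀z ((xR³y ∧ xRz) → ∃w (yR²w ∧ z = w)).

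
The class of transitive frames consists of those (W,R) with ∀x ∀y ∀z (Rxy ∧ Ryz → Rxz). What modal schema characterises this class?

A defining formula is □r → □□r (the 4 axiom).
Suppose □r→□□r is valid. Take Rxy, Ryz and set V(r)={w : Rxw}. Then □r at x, so □□r at x, so □r at y, so r at z, i.e. Rxz.

□r → □□r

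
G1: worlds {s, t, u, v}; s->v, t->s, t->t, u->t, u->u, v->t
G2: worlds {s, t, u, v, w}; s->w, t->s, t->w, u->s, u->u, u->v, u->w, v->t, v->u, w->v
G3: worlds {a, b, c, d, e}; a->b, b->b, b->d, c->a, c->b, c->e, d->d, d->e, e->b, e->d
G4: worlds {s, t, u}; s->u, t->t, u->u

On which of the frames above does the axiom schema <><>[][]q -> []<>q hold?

G3, G4

The schema corresponds to a generalized confluence (Geach) condition: forall x forall y forall z ((x R^2 y & xRz) -> exists w (y R^2 w & zRw)).
G1: fails — tR²s, tRs but no w with sR²w and sRw.
G2: fails — tR²w, tRs but no w* with wR²w* and sRw*.
G3: ✓.
G4: ✓.
Valid on: G3, G4.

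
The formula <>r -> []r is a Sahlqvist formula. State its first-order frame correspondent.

Suppose ◇r→□r is valid. Take Rxy, Rxz and set V(r)={y}. Then ◇r at x, so □r at x, so r at z, i.e. z=y.
Conversely, on a frame with partial functionality the schema holds at every world under every valuation.
So the correspondent is partial functionality.

partial functionality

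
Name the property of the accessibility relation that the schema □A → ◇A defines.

seriality

Suppose □A→◇A is valid. At any x set V(A)=W. Then □A at x, so ◇A at x, so x has a successor.
Conversely, on a frame with seriality the schema holds at every world under every valuation.
Frame condition: ∀x ∃y Rxy.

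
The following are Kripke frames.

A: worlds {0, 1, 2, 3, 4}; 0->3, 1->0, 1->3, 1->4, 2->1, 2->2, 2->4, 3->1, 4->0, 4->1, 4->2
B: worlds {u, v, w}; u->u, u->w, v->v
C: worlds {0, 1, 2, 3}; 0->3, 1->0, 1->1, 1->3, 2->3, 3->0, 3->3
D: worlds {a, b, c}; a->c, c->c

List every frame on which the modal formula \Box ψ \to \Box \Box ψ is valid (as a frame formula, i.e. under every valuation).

This is the axiom for transitivity; its first-order frame correspondent is \forall x \forall y \forall z (Rxy \wedge Ryz \to Rxz).
A: fails — R31 and R10 but not R30.
B: satisfies the condition.
C: fails — R23 and R30 but not R20.
D: satisfies the condition.
Valid on: B, D.

B, D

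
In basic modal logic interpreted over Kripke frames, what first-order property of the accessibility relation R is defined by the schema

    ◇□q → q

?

symmetry

This is frame-equivalent to q → □◇q (substitute ¬q for q and contrapose).
Suppose q→□◇q is valid. Take Rxy and set V(q)={x}. Then q at x, so □◇q at x, so ◇q at y, so some z with Ryz has q; z=x, i.e. Ryx.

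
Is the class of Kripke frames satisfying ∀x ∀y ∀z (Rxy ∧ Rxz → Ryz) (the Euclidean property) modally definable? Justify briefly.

Yes: it is the Euclidean property, defined by the 5 schema ◇q → □◇q.

Yes, by ◇q → □◇q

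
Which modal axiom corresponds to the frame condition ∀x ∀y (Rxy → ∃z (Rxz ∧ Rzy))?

□□ψ → □ψ

This is density; the standard corresponding axiom is C4: □□ψ → □ψ.
Suppose □□ψ→□ψ is valid. Take Rxy and set V(ψ)={w : xR²w}. Then □□ψ at x, so □ψ at x, so ψ at y, i.e. ∃z(Rxz∧Rzy).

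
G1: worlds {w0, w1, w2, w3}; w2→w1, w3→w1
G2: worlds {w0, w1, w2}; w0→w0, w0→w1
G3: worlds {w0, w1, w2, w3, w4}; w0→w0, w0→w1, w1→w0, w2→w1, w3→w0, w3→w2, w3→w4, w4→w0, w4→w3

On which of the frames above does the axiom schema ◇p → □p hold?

This is the axiom for partial functionality; its first-order frame correspondent is ∀x ∀y ∀z (Rxy ∧ Rxz → y = z).
G1: condition met.
G2: fails — w0 sees both w0 and w1.
G3: fails — w0 sees both w0 and w1.
Valid on: G1.

G1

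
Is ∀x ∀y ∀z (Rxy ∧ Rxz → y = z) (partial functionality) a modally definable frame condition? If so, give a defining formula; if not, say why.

Yes: it is partial functionality, defined by the CD schema ◇p → □p.
Suppose ◇p→□p is valid. Take Rxy, Rxz and set V(p)={y}. Then ◇p at x, so □p at x, so p at z, i.e. z=y.

Yes — defined by ◇p → □p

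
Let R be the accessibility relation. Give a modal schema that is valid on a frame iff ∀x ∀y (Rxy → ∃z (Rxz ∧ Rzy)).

□□p → □p

A defining formula is □□p → □p (the C4 axiom).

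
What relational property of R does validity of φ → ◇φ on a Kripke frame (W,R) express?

Replacing φ by ¬φ and contraposing gives the equivalent schema □φ → φ.
Suppose □φ→φ is valid. At any x set V(φ)={w : Rxw}. Then □φ holds at x, so φ holds at x, i.e. Rxx.
Conversely, on a frame with reflexivity the schema holds at every world under every valuation.
So the correspondent is reflexivity.

reflexivity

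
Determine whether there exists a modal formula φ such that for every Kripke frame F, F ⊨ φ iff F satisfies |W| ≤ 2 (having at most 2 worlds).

Not modally definable

If a class were modally definable it would be closed under disjoint unions (Goldblatt–Thomason).
Any modal formula valid on each of 3 disjoint one-world frames is valid on their disjoint union (validity is preserved under disjoint unions). Each one-world frame has |W|=1≤2, but the union has |W|=3.
So the class is not modally definable.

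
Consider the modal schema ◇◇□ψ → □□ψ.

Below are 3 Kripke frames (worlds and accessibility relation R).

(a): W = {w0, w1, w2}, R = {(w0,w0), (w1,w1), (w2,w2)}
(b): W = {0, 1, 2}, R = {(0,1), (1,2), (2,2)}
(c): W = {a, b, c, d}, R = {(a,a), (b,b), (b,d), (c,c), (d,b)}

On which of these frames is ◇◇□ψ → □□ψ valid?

(a), (b)

Frame correspondent (Sahlqvist): ∀x ∀y ∀z ((xR²y ∧ xR²z) → ∃w (yRw ∧ z = w)) — i.e. a generalized confluence (Geach) condition.
(a): holds.
(b): holds.
(c): fails — bR²d, bR²d but no w with dRw and d=w.
Valid on: (a), (b).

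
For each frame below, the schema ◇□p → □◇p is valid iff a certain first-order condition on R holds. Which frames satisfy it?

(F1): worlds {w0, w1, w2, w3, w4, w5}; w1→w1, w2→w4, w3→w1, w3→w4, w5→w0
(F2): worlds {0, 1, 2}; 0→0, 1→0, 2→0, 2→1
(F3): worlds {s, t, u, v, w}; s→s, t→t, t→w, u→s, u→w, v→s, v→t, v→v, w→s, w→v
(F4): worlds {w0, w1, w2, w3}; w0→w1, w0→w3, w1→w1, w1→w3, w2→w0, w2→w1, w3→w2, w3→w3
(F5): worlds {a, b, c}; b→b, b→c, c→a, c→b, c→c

(F2)

The schema corresponds to convergence: ∀x ∀y ∀z (Rxy ∧ Rxz → ∃w (Ryw ∧ Rzw)).
(F1): fails — Rw2w4 and Rw2w4 but w4 and w4 have no common successor.
(F2): holds.
(F3): fails — Rtw and Rtt but w and t have no common successor.
(F4): fails — Rw3w2 and Rw3w3 but w2 and w3 have no common successor.
(F5): fails — Rcc and Rca but c and a have no common successor.
Valid on: (F2).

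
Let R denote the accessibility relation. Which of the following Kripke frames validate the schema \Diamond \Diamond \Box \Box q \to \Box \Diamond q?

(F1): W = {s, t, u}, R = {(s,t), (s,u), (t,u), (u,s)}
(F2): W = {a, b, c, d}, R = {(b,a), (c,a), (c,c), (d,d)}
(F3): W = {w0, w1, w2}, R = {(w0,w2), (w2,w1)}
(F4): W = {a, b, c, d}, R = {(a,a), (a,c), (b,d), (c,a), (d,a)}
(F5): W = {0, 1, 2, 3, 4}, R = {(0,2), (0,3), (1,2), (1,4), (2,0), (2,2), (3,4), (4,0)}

The schema corresponds to a generalized confluence (Geach) condition: \forall x \forall y \forall z ((x R^2 y \wedge xRz) \to \exists w (y R^2 w \wedge zRw)).
(F1): fails — sR²u, sRu but no w with uR²w and uRw.
(F2): fails — cR²a, cRa but no w with aR²w and aRw.
(F3): fails — w0R²w1, w0Rw2 but no w with w1R²w and w2Rw.
(F4): satisfies the condition.
(F5): fails — 0R²2, 0R3 but no w with 2R²w and 3Rw.

(F4)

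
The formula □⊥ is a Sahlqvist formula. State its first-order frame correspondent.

This is the Ver axiom.
It corresponds to emptiness of R: ∀x ∀y ¬Rxy.

emptiness of R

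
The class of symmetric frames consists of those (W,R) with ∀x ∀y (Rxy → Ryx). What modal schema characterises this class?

s → □◇s

This is symmetry; the standard corresponding axiom is B: s → □◇s.
Suppose s→□◇s is valid. Take Rxy and set V(s)={x}. Then s at x, so □◇s at x, so ◇s at y, so some z with Ryz has s; z=x, i.e. Ryx.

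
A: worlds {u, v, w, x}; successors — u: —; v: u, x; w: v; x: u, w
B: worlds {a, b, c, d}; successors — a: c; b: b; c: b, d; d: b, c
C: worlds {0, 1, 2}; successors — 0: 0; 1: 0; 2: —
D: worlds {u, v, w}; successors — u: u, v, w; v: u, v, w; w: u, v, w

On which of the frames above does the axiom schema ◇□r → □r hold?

Frame correspondent (Sahlqvist): ∀x ∀y ∀z (Rxy ∧ Rxz → Ryz) — i.e. the Euclidean property.
A: fails — Rvu and Rvu but not Ruu.
B: fails — Rac and Rac but not Rcc.
C: satisfies the condition.
D: satisfies the condition.

C, D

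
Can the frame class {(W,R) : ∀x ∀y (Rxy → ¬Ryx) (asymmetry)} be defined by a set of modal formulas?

Not definable by any modal formula

If a class were modally definable it would be closed under surjective bounded morphisms (Goldblatt–Thomason).
The 4-cycle (worlds s,t,u,v with s→t→u→v→s) is asymmetric. Mapping every world to a single reflexive point • is a surjective bounded morphism, and the reflexive point is not asymmetric (R•• but asymmetry requires ¬R••).
Hence asymmetry is not modally definable.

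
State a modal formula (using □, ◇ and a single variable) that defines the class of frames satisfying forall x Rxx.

This is reflexivity; the standard corresponding axiom is T: □ψ → ψ.
Suppose □ψ→ψ is valid. At any x set V(ψ)={w : Rxw}. Then □ψ holds at x, so ψ holds at x, i.e. Rxx.

□ψ → ψ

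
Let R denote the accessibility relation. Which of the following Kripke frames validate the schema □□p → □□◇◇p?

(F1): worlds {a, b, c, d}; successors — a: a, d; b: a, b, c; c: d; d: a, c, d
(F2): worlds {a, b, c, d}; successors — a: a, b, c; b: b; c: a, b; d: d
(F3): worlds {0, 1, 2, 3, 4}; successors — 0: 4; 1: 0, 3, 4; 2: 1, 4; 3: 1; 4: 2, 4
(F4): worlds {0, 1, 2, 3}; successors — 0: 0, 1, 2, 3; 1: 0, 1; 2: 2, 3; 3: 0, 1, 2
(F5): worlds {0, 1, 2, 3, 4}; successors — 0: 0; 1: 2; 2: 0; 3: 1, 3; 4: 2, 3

This is the axiom for a generalized confluence (Geach) condition; its first-order frame correspondent is ∀x ∀z (xR²z → ∃w (xR²w ∧ zR²w)).
(F1): condition met.
(F2): condition met.
(F3): condition met.
(F4): condition met.
(F5): fails — 3R²1 but no w with 3R²w and 1R²w.

(F1), (F2), (F3), (F4)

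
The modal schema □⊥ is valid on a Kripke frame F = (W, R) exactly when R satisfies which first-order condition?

□⊥ is valid iff no world has any successor (otherwise □⊥ fails at any world with one).

emptiness of R: ∀x ∀y ¬Rxy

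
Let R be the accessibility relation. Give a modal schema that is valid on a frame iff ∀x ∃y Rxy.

This is seriality; the standard corresponding axiom is D: □r → ◇r.
Suppose □r→◇r is valid. At any x set V(r)=W. Then □r at x, so ◇r at x, so x has a successor.

□r → ◇r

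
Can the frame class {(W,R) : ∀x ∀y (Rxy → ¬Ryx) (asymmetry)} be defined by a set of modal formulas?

Modal frame validity is preserved under surjective bounded morphisms.
The 4-cycle (worlds a,b,c,d with a→b→c→d→a) is asymmetric. Mapping every world to a single reflexive point • is a surjective bounded morphism, and the reflexive point is not asymmetric (R•• but asymmetry requires ¬R••).
So the class is not modally definable.

No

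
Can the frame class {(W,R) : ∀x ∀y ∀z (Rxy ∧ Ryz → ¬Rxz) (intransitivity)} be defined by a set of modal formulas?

Any modally definable frame class is closed under surjective bounded morphisms.
The 7-cycle (worlds 0,1,2,3,4,5,6 with 0→1→2→3→4→5→6→0) is intransitive. Mapping every world to a single reflexive point • is a surjective bounded morphism; the reflexive point is not intransitive (R••∧R•• but R••).
So the class is not modally definable.

No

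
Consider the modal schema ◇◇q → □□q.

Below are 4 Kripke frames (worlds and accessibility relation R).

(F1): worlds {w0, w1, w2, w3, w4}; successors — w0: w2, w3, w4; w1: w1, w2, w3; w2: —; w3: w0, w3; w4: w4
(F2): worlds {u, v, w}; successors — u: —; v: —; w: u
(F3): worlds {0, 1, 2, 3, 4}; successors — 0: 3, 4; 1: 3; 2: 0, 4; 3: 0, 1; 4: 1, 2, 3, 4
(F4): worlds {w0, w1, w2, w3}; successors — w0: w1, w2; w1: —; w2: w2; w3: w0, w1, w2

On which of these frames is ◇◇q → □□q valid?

The schema corresponds to a generalized confluence (Geach) condition: ∀x ∀y ∀z ((xR²y ∧ xR²z) → ∃w (y = w ∧ z = w)).
(F1): fails — w0R²w0, w0R²w3 but w0 ≠ w3.
(F2): holds.
(F3): fails — 0R²0, 0R²1 but 0 ≠ 1.
(F4): fails — w3R²w1, w3R²w2 but w1 ≠ w2.
Valid on: (F2).

(F2)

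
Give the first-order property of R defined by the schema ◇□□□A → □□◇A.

This is a Sahlqvist (Geach-type) schema ◇^1□^3A → □^2◇^1A.
Minimal-valuation argument: fix x; take any y with xR^1y and any z with xR^2z. Set V(A) to the set of worlds R-reachable from y in exactly 3 steps. Then □^3A holds at y, so the antecedent holds at x; validity forces ◇^1A at z, giving a w with zR^1w and yR^3w.
First-order correspondent: ∀x ∀y ∀z ((xRy ∧ xR²z) → ∃w (yR³w ∧ zRw)).

∀x ∀y ∀z ((xRy ∧ xR²z) → ∃w (yR³w ∧ zRw))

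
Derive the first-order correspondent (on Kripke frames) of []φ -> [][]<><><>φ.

forall x forall z (x R^2 z -> exists w (xRw & z R^3 w))

This is a Sahlqvist (Geach-type) schema ◇^0□^1φ → □^2◇^3φ.
First-order correspondent: forall x forall z (x R^2 z -> exists w (xRw & z R^3 w)).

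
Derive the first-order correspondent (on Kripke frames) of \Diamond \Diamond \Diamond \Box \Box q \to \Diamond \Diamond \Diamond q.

\forall x \forall y (x R^3 y \to \exists w (y R^2 w \wedge x R^3 w))

This is a Sahlqvist (Geach-type) schema ◇^3□^2q → □^0◇^3q.
Minimal-valuation argument: fix x; take any y with xR^3y and any z with xR^0z. Set V(q) to the set of worlds R-reachable from y in exactly 2 steps. Then □^2q holds at y, so the antecedent holds at x; validity forces ◇^3q at z, giving a w with zR^3w and yR^2w.
First-order correspondent: \forall x \forall y (x R^3 y \to \exists w (y R^2 w \wedge x R^3 w)).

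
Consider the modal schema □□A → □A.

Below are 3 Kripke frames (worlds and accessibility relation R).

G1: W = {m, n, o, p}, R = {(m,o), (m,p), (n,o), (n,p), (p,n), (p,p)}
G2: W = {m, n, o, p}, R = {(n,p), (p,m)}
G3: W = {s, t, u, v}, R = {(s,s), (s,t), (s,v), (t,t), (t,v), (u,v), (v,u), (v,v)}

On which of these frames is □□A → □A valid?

G3

The schema corresponds to density: ∀x ∀y (Rxy → ∃z (Rxz ∧ Rzy)).
G1: fails — Rno but no z with Rnz and Rzo.
G2: fails — Rnp but no z with Rnz and Rzp.
G3: condition met.
Valid on: G3.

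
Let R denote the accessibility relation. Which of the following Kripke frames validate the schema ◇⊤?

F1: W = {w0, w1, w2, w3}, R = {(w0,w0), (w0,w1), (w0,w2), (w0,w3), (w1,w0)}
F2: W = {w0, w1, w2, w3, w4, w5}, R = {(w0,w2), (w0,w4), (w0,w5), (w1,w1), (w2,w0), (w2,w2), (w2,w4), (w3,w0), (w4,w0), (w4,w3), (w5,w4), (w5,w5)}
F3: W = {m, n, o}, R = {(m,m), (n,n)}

F2

The schema corresponds to seriality: ∀x ∃y Rxy.
F1: fails — world w2 has no successor.
F2: holds.
F3: fails — world o has no successor.
Valid on: F2.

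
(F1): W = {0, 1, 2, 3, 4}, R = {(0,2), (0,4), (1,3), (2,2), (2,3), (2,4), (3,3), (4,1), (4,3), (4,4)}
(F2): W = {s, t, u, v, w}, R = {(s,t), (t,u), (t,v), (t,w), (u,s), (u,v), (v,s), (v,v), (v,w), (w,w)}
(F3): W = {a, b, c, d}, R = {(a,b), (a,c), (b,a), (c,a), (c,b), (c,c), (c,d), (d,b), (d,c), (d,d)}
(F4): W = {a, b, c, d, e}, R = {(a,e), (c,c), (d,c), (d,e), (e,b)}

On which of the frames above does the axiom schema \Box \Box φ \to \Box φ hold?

Frame correspondent (Sahlqvist): \forall x \forall y (Rxy \to \exists z (Rxz \wedge Rzy)) — i.e. density.
(F1): satisfies the condition.
(F2): fails — Rtu but no z with Rtz and Rzu.
(F3): fails — Rba but no z with Rbz and Rza.
(F4): fails — Reb but no z with Rez and Rzb.
Valid on: (F1).

(F1)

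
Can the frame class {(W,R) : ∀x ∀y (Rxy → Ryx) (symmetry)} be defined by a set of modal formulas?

The condition is symmetry. A defining modal formula is q → □◇q.
Suppose q→□◇q is valid. Take Rxy and set V(q)={x}. Then q at x, so □◇q at x, so ◇q at y, so some z with Ryz has q; z=x, i.e. Ryx.

Yes, by q → □◇q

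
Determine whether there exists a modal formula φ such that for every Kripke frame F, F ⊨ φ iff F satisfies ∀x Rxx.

This is a Sahlqvist condition; the T axiom □q → q defines it.

Yes, by □q → q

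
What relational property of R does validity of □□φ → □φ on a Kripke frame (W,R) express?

density

Suppose □□φ→□φ is valid. Take Rxy and set V(φ)={w : xR²w}. Then □□φ at x, so □φ at x, so φ at y, i.e. ∃z(Rxz∧Rzy).
Conversely, on a frame with density the schema holds at every world under every valuation.
So the correspondent is density.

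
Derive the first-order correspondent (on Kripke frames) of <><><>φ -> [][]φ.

This is a Sahlqvist (Geach-type) schema ◇^3□^0φ → □^2◇^0φ.
Minimal-valuation argument: fix x; take any y with xR^3y and any z with xR^2z. Set V(φ) to the set of worlds R-reachable from y in exactly 0 steps. Then □^0φ holds at y, so the antecedent holds at x; validity forces ◇^0φ at z, giving a w with zR^0w and yR^0w.
First-order correspondent: forall x forall y forall z ((x R^3 y & x R^2 z) -> exists w (y = w & z = w)).

forall x forall y forall z ((x R^3 y & x R^2 z) -> exists w (y = w & z = w))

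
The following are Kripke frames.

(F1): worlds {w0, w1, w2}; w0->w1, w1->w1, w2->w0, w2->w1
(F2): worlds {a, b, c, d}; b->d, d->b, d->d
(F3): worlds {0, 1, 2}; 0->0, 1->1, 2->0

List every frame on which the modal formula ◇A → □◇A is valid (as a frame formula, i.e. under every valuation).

(F3)

This is the axiom for the Euclidean property; its first-order frame correspondent is ∀x ∀y ∀z (Rxy ∧ Rxz → Ryz).
(F1): fails — Rw2w0 and Rw2w0 but not Rw0w0.
(F2): fails — Rdb and Rdb but not Rbb.
(F3): ✓.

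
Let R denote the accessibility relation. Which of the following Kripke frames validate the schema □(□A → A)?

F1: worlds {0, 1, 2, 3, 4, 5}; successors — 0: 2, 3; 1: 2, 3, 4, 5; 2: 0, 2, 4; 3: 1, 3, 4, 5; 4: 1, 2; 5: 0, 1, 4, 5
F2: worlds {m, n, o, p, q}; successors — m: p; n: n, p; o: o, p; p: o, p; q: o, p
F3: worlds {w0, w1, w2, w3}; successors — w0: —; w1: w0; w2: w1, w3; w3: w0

The schema corresponds to shift-reflexivity: ∀x ∀y (Rxy → Ryy).
F1: fails — R34 but not R44.
F2: ✓.
F3: fails — Rw3w0 but not Rw0w0.
Valid on: F2.

F2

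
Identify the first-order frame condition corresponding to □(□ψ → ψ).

Shift-reflexivity

Suppose □(□ψ→ψ) is valid. Take Rxy and set V(ψ)={w : Ryw}. Then at y, □ψ holds; since □(□ψ→ψ) at x, □ψ→ψ at y, so ψ at y, i.e. Ryy.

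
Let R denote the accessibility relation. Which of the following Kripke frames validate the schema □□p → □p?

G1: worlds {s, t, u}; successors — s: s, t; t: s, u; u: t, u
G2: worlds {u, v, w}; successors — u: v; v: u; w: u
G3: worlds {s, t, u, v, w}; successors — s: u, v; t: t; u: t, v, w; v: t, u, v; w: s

G1

Frame correspondent (Sahlqvist): ∀x ∀y (Rxy → ∃z (Rxz ∧ Rzy)) — i.e. density.
G1: holds.
G2: fails — Ruv but no z with Ruz and Rzv.
G3: fails — Ruw but no z with Ruz and Rzw.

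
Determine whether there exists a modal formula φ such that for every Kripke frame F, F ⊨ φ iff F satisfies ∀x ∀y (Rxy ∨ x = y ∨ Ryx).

Any modally definable frame class is closed under disjoint unions.
Take 3 disjoint single-world reflexive frames: each is trivially connected, but their disjoint union has 3 worlds with no edge between distinct components, so it is not connected.
Hence connectedness of R is not modally definable.

No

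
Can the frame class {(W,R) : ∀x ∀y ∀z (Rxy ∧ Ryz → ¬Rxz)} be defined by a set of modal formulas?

Any modally definable frame class is closed under surjective bounded morphisms.
The 7-cycle (worlds w0,w1,w2,w3,w4,w5,w6 with w0→w1→w2→w3→w4→w5→w6→w0) is intransitive. Mapping every world to a single reflexive point • is a surjective bounded morphism; the reflexive point is not intransitive (R••∧R•• but R••).
Hence intransitivity is not modally definable.

No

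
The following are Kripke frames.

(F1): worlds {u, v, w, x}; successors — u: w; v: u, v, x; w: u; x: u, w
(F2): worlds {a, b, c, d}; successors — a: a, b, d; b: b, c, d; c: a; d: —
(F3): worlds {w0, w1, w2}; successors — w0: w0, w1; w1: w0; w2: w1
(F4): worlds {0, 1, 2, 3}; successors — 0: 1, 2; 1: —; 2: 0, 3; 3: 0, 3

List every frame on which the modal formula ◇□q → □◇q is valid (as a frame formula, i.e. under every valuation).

Frame correspondent (Sahlqvist): ∀x ∀y ∀z (Rxy ∧ Rxz → ∃w (Ryw ∧ Rzw)) — i.e. convergence.
(F1): fails — Rvv and Rvu but v and u have no common successor.
(F2): fails — Rab and Rad but b and d have no common successor.
(F3): condition met.
(F4): fails — R02 and R01 but 2 and 1 have no common successor.
Valid on: (F3).

(F3)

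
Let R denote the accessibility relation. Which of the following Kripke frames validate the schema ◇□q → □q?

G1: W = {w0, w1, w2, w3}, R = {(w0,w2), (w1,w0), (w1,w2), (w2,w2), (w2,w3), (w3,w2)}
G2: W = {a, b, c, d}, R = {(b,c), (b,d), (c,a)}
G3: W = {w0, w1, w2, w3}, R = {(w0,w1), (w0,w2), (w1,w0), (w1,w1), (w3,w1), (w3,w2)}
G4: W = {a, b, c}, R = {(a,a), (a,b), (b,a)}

none

The schema corresponds to the Euclidean property: ∀x ∀y ∀z (Rxy ∧ Rxz → Ryz).
G1: fails — Rw1w2 and Rw1w0 but not Rw2w0.
G2: fails — Rbc and Rbc but not Rcc.
G3: fails — Rw0w1 and Rw0w2 but not Rw1w2.
G4: fails — Rab and Rab but not Rbb.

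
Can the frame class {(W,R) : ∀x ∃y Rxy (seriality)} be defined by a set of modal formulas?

This is a Sahlqvist condition; the D axiom □p → ◇p defines it.
Suppose □p→◇p is valid. At any x set V(p)=W. Then □p at x, so ◇p at x, so x has a successor.

Yes — defined by □p → ◇p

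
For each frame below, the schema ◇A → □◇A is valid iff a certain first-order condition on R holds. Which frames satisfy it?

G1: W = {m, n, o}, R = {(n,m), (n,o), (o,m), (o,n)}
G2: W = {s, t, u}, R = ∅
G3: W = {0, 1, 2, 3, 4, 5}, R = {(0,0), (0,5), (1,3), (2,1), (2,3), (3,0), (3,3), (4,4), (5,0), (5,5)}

Frame correspondent (Sahlqvist): ∀x ∀y ∀z (Rxy ∧ Rxz → Ryz) — i.e. the Euclidean property.
G1: fails — Rno and Rno but not Roo.
G2: holds.
G3: fails — R23 and R21 but not R31.
Valid on: G2.

G2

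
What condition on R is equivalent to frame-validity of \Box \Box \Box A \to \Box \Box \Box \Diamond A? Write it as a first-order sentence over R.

This is a Sahlqvist (Geach-type) schema ◇^0□^3A → □^3◇^1A.
Minimal-valuation argument: fix x; take any y with xR^0y and any z with xR^3z. Set V(A) to the set of worlds R-reachable from y in exactly 3 steps. Then □^3A holds at y, so the antecedent holds at x; validity forces ◇^1A at z, giving a w with zR^1w and yR^3w.
First-order correspondent: \forall x \forall z (x R^3 z \to \exists w (x R^3 w \wedge zRw)).

\forall x \forall z (x R^3 z \to \exists w (x R^3 w \wedge zRw))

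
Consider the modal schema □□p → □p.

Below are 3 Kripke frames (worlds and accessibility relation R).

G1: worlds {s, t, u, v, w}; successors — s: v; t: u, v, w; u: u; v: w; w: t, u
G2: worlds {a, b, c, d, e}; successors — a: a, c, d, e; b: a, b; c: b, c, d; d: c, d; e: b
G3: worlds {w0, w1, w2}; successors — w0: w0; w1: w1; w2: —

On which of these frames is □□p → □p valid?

This is the axiom for density; its first-order frame correspondent is ∀x ∀y (Rxy → ∃z (Rxz ∧ Rzy)).
G1: fails — Rwt but no z with Rwz and Rzt.
G2: satisfies the condition.
G3: satisfies the condition.
Valid on: G2, G3.

G2, G3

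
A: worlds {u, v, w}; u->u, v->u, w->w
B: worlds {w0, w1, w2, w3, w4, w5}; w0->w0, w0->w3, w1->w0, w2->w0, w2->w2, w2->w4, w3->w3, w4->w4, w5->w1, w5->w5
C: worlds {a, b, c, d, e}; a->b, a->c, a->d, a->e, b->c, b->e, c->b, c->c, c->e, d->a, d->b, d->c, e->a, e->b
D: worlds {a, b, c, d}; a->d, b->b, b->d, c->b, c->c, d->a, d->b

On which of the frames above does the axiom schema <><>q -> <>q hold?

Frame correspondent (Sahlqvist): forall x forall y forall z (Rxy & Ryz -> Rxz) — i.e. transitivity.
A: condition met.
B: fails — Rw1w0 and Rw0w3 but not Rw1w3.
C: fails — Rbc and Rcb but not Rbb.
D: fails — Rcb and Rbd but not Rcd.
Valid on: A.

A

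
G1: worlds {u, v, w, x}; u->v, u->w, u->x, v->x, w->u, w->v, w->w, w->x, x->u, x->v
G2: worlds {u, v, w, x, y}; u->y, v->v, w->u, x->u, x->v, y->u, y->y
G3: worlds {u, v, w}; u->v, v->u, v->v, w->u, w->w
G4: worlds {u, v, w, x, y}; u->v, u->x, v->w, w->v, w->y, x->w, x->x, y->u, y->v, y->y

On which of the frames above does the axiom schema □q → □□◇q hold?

G2

This is the axiom for a generalized confluence (Geach) condition; its first-order frame correspondent is ∀x ∀z (xR²z → ∃w (xRw ∧ zRw)).
G1: fails — xR²v but no t with xRt and vRt.
G2: ✓.
G3: fails — wR²u but no t with wRt and uRt.
G4: fails — vR²y but no t with vRt and yRt.
Valid on: G2.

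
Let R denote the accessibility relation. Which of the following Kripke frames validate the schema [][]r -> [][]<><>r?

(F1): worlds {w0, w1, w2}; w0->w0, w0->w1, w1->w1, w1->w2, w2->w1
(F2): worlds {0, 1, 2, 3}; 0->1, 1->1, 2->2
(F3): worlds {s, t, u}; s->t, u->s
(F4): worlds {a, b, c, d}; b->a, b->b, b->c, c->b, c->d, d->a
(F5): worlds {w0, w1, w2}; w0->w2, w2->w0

(F1), (F2), (F5)

The schema corresponds to a generalized confluence (Geach) condition: forall x forall z (x R^2 z -> exists w (x R^2 w & z R^2 w)).
(F1): satisfies the condition.
(F2): satisfies the condition.
(F3): fails — uR²t but no w with uR²w and tR²w.
(F4): fails — bR²a but no w with bR²w and aR²w.
(F5): satisfies the condition.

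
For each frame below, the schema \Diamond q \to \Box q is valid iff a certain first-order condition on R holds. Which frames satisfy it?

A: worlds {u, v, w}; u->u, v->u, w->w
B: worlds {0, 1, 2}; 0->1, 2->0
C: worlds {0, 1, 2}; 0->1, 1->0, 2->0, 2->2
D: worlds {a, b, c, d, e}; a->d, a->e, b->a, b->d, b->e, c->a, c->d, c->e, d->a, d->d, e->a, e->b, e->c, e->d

A, B

Frame correspondent (Sahlqvist): \forall x \forall y \forall z (Rxy \wedge Rxz \to y = z) — i.e. partial functionality.
A: ✓.
B: ✓.
C: fails — 2 sees both 0 and 2.
D: fails — a sees both d and e.
Valid on: A, B.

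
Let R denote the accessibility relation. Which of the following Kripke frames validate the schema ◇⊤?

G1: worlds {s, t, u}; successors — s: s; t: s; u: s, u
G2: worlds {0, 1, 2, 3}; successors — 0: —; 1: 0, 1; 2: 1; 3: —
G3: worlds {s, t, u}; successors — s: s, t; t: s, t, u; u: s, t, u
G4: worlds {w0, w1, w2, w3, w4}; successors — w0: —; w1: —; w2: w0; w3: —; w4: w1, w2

This is the axiom for seriality; its first-order frame correspondent is ∀x ∃y Rxy.
G1: satisfies the condition.
G2: fails — world 0 has no successor.
G3: satisfies the condition.
G4: fails — world w0 has no successor.

G1, G3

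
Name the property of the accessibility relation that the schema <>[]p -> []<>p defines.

Suppose ◇□p→□◇p is valid. Take Rxy, Rxz and set V(p)={w : Ryw}. Then □p at y so ◇□p at x, so □◇p at x, so ◇p at z, giving w with Rzw and Ryw.
The converse is a direct semantic check.
Frame condition: forall x forall y forall z (Rxy & Rxz -> exists w (Ryw & Rzw)).

Convergence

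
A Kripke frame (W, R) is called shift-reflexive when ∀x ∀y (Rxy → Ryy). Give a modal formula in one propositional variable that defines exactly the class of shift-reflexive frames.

This is shift-reflexivity; the standard corresponding axiom is T□: □(□s → s).

□(□s → s)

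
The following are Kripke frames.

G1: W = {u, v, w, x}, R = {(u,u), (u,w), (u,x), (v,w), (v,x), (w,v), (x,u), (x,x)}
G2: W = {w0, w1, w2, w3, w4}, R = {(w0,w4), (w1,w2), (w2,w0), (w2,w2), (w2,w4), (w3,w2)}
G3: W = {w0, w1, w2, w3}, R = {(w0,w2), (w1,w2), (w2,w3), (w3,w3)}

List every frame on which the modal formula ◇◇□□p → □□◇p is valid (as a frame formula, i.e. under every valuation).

G3

Frame correspondent (Sahlqvist): ∀x ∀y ∀z ((xR²y ∧ xR²z) → ∃w (yR²w ∧ zRw)) — i.e. a generalized confluence (Geach) condition.
G1: fails — uR²w, uR²w but no t with wR²t and wRt.
G2: fails — w1R²w0, w1R²w0 but no w with w0R²w and w0Rw.
G3: holds.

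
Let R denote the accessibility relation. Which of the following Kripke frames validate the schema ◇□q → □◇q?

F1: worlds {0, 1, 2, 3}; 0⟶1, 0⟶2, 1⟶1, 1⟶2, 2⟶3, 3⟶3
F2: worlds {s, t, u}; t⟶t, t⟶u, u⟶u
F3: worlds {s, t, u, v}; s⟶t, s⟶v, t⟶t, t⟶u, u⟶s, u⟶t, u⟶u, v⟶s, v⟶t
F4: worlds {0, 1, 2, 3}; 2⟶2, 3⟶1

F2, F3

The schema corresponds to convergence: ∀x ∀y ∀z (Rxy ∧ Rxz → ∃w (Ryw ∧ Rzw)).
F1: fails — R02 and R01 but 2 and 1 have no common successor.
F2: holds.
F3: holds.
F4: fails — R31 and R31 but 1 and 1 have no common successor.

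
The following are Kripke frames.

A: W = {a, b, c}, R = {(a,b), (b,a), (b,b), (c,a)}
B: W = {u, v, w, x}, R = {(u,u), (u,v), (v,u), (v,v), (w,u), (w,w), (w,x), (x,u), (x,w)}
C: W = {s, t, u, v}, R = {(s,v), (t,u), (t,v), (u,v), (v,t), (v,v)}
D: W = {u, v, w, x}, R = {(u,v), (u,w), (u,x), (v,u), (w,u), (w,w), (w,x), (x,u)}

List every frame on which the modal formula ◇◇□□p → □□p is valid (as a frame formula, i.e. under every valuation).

A

This is the axiom for a generalized confluence (Geach) condition; its first-order frame correspondent is ∀x ∀y ∀z ((xR²y ∧ xR²z) → ∃w (yR²w ∧ z = w)).
A: condition met.
B: fails — wR²u, wR²w but no t with uR²t and w=t.
C: fails — vR²t, vR²u but no w with tR²w and u=w.
D: fails — uR²x, uR²u but no t with xR²t and u=t.
Valid on: A.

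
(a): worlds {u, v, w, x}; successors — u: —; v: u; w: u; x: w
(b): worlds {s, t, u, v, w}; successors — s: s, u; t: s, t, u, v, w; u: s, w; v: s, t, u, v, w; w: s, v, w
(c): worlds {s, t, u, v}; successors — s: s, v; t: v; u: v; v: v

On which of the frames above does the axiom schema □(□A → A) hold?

Frame correspondent (Sahlqvist): ∀x ∀y (Rxy → Ryy) — i.e. shift-reflexivity.
(a): fails — Rxw but not Rww.
(b): fails — Rvu but not Ruu.
(c): condition met.
Valid on: (c).

(c)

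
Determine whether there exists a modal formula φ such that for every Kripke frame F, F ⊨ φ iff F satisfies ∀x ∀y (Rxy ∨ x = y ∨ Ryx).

If a class were modally definable it would be closed under disjoint unions (Goldblatt–Thomason).
Take 3 disjoint single-world reflexive frames: each is trivially connected, but their disjoint union has 3 worlds with no edge between distinct components, so it is not connected.
Hence connectedness of R is not modally definable.

Not modally definable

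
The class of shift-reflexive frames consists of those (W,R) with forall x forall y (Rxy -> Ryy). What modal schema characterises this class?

□(□ψ → ψ)

The condition is shift-reflexivity. The T□ schema □(□ψ → ψ) defines it.
Suppose □(□ψ→ψ) is valid. Take Rxy and set V(ψ)={w : Ryw}. Then at y, □ψ holds; since □(□ψ→ψ) at x, □ψ→ψ at y, so ψ at y, i.e. Ryy.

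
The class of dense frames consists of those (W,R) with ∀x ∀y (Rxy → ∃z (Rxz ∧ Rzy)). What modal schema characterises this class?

□□p → □p

A defining formula is □□p → □p (the C4 axiom).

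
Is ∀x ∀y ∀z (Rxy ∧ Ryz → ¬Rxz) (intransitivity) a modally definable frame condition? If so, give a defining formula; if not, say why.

If a class were modally definable it would be closed under surjective bounded morphisms (Goldblatt–Thomason).
The 3-cycle (worlds 0,1,2 with 0→1→2→0) is intransitive. Mapping every world to a single reflexive point • is a surjective bounded morphism; the reflexive point is not intransitive (R••∧R•• but R••).
So no modal formula (or set of formulas) defines exactly the intransitive frames.

Not modally definable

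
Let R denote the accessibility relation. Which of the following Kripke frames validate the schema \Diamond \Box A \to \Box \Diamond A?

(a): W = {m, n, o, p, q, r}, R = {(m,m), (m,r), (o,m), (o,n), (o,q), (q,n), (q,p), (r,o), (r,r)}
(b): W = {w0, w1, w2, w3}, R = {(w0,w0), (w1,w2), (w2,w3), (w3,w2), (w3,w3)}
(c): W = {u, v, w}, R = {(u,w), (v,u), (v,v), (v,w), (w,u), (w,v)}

The schema corresponds to convergence: \forall x \forall y \forall z (Rxy \wedge Rxz \to \exists w (Ryw \wedge Rzw)).
(a): fails — Rom and Ron but m and n have no common successor.
(b): condition met.
(c): fails — Rvw and Rvu but w and u have no common successor.
Valid on: (b).

(b)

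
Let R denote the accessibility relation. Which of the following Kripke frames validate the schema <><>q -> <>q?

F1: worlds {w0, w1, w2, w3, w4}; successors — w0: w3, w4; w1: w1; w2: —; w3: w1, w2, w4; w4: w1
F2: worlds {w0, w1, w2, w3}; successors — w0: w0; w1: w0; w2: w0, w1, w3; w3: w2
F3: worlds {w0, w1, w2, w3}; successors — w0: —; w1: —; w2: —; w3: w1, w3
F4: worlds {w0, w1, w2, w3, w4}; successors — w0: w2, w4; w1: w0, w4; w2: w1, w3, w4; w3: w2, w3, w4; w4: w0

F3

Frame correspondent (Sahlqvist): forall x forall y forall z (Rxy & Ryz -> Rxz) — i.e. transitivity.
F1: fails — Rw0w4 and Rw4w1 but not Rw0w1.
F2: fails — Rw3w2 and Rw2w1 but not Rw3w1.
F3: ✓.
F4: fails — Rw1w0 and Rw0w2 but not Rw1w2.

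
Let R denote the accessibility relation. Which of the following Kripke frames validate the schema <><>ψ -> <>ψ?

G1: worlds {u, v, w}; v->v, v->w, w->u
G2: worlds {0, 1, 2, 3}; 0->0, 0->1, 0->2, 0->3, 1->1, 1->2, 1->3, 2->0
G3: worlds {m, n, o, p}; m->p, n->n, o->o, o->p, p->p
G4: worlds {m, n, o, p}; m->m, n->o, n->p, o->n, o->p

This is the axiom for transitivity; its first-order frame correspondent is forall x forall y forall z (Rxy & Ryz -> Rxz).
G1: fails — Rvw and Rwu but not Rvu.
G2: fails — R12 and R20 but not R10.
G3: holds.
G4: fails — Ron and Rno but not Roo.
Valid on: G3.

G3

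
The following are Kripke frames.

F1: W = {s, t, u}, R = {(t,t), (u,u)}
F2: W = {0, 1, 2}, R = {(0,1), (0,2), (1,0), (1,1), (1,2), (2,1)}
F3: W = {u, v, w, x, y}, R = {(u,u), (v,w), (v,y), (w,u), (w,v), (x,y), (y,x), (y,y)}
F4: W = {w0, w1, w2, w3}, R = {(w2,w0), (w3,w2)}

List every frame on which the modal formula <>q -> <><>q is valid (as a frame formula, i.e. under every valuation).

F1, F2

This is the axiom for a generalized confluence (Geach) condition; its first-order frame correspondent is forall x forall y (xRy -> exists w (y = w & x R^2 w)).
F1: holds.
F2: holds.
F3: fails — vRw but no t with w=t and vR²t.
F4: fails — w2Rw0 but no w with w0=w and w2R²w.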